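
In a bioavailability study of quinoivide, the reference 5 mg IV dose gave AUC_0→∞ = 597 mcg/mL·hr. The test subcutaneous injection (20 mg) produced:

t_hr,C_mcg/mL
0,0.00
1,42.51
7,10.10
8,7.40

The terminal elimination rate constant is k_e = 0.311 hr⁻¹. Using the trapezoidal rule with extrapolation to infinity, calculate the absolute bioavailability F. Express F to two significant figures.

F = 0.089

Trapezoidal AUC_0→8 (subcutaneous injection):
  [0→1]: (0.00+42.51)/2 × 1 = 21.255
  [1→7]: (42.51+10.10)/2 × 6 = 157.83
  [7→8]: (10.10+7.40)/2 × 1 = 8.75
  Sum = 187.835 mcg/mL·hr
Tail: C_last/k_e = 7.40/0.311 = 23.794
AUC_0→∞ (subcutaneous injection) = 187.835 + 23.794 = 211.629 mcg/mL·hr
F = (AUC_ev/D_ev)/(AUC_iv/D_iv) = (211.629/20)/(597/5) = 10.58145/119.4 = 0.0886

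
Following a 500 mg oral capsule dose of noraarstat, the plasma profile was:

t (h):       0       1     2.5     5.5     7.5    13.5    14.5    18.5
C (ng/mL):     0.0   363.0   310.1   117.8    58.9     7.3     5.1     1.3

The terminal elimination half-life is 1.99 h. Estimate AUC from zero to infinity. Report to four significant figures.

Trapezoidal AUC_0→18.5:
  [0→1]: (0.0+363.0)/2 × 1 = 181.5
  [1→2.5]: (363.0+310.1)/2 × 1.5 = 504.825
  [2.5→5.5]: (310.1+117.8)/2 × 3 = 641.85
  [5.5→7.5]: (117.8+58.9)/2 × 2 = 176.7
  [7.5→13.5]: (58.9+7.3)/2 × 6 = 198.6
  [13.5→14.5]: (7.3+5.1)/2 × 1 = 6.2
  [14.5→18.5]: (5.1+1.3)/2 × 4 = 12.8
  Sum = 1722.475 ng/mL·h
k_e = ln2 / t½ = 0.693147 / 1.99 = 0.3483 h^-1
Extrapolated tail: C_last / k_e = 1.3 / 0.3483 = 3.732
AUC_0→∞ = 1722.475 + 3.732 = 1726.207 ng/mL·h

AUC = 1726 ng/mL·h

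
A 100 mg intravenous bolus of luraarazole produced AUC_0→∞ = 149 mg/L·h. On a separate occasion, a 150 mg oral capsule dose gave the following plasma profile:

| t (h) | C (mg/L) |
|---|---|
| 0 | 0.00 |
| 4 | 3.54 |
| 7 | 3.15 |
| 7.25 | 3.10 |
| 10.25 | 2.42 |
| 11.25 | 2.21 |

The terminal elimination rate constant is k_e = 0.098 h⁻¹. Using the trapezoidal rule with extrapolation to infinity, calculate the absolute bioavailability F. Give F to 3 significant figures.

F = 0.228

Trapezoidal AUC_0→11.25 (oral capsule):
  [0→4]: (0.00+3.54)/2 × 4 = 7.08
  [4→7]: (3.54+3.15)/2 × 3 = 10.035
  [7→7.25]: (3.15+3.10)/2 × 0.25 = 0.78125
  [7.25→10.25]: (3.10+2.42)/2 × 3 = 8.28
  [10.25→11.25]: (2.42+2.21)/2 × 1 = 2.315
  Sum = 28.49125 mg/L·h
Tail: C_last/k_e = 2.21/0.098 = 22.551
AUC_0→∞ (oral capsule) = 28.49125 + 22.551 = 51.04225 mg/L·h
F = (AUC_ev/D_ev)/(AUC_iv/D_iv) = (51.04225/150)/(149/100) = 0.340282/1.49 = 0.2284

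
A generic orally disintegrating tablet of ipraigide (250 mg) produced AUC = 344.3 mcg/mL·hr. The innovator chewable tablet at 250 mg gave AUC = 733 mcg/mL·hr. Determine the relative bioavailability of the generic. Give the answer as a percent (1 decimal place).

F_rel = (AUC_test/D_test) / (AUC_ref/D_ref)
      = (344.3/250) / (733/250)
      = 1.3772 / 2.932 = 0.4697 = 46.97%

F_rel = 47.0%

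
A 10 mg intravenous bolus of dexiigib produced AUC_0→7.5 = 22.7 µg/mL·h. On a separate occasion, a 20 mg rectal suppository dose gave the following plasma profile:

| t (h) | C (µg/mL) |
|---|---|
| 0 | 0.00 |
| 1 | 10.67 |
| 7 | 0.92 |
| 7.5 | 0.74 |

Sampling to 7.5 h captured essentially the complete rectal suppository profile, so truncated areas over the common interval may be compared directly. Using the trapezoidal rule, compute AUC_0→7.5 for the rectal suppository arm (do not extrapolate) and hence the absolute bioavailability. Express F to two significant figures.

F = 0.89

Trapezoidal AUC_0→7.5 (rectal suppository):
  [0→1]: (0.00+10.67)/2 × 1 = 5.335
  [1→7]: (10.67+0.92)/2 × 6 = 34.77
  [7→7.5]: (0.92+0.74)/2 × 0.5 = 0.415
  Sum = 40.52 µg/mL·h
F = (AUC_ev/D_ev)/(AUC_iv/D_iv) = (40.52/20)/(22.7/10) = 2.026/2.27 = 0.8925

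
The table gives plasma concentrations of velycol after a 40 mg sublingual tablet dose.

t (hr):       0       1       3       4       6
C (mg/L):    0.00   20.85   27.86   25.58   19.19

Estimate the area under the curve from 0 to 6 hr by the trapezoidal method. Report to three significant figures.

AUC = 131 mg/L·hr

Trapezoidal AUC_0→6:
  [0→1]: (0.00+20.85)/2 × 1 = 10.425
  [1→3]: (20.85+27.86)/2 × 2 = 48.71
  [3→4]: (27.86+25.58)/2 × 1 = 26.72
  [4→6]: (25.58+19.19)/2 × 2 = 44.77
  Sum = 130.625 mg/L·hr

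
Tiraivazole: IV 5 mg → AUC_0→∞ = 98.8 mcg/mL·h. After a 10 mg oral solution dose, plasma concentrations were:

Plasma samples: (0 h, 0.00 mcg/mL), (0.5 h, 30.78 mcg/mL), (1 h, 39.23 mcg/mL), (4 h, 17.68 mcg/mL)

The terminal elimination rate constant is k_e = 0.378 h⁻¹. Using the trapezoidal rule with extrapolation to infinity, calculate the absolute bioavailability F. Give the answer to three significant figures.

Trapezoidal AUC_0→4 (oral solution):
  [0→0.5]: (0.00+30.78)/2 × 0.5 = 7.695
  [0.5→1]: (30.78+39.23)/2 × 0.5 = 17.5025
  [1→4]: (39.23+17.68)/2 × 3 = 85.365
  Sum = 110.5625 mcg/mL·h
Tail: C_last/k_e = 17.68/0.378 = 46.772
AUC_0→∞ (oral solution) = 110.5625 + 46.772 = 157.3345 mcg/mL·h
F = (AUC_ev/D_ev)/(AUC_iv/D_iv) = (157.3345/10)/(98.8/5) = 15.73345/19.76 = 0.7962

F = 0.796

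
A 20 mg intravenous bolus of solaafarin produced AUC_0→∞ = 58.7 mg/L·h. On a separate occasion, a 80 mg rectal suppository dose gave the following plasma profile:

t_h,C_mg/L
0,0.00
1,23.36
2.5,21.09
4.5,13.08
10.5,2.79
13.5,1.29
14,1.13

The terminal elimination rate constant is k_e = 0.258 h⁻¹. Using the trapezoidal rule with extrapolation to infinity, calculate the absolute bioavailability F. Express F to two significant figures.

F = 0.59

Trapezoidal AUC_0→14 (rectal suppository):
  [0→1]: (0.00+23.36)/2 × 1 = 11.68
  [1→2.5]: (23.36+21.09)/2 × 1.5 = 33.3375
  [2.5→4.5]: (21.09+13.08)/2 × 2 = 34.17
  [4.5→10.5]: (13.08+2.79)/2 × 6 = 47.61
  [10.5→13.5]: (2.79+1.29)/2 × 3 = 6.12
  [13.5→14]: (1.29+1.13)/2 × 0.5 = 0.605
  Sum = 133.5225 mg/L·h
Tail: C_last/k_e = 1.13/0.258 = 4.380
AUC_0→∞ (rectal suppository) = 133.5225 + 4.380 = 137.9025 mg/L·h
F = (AUC_ev/D_ev)/(AUC_iv/D_iv) = (137.9025/80)/(58.7/20) = 1.72378/2.935 = 0.5873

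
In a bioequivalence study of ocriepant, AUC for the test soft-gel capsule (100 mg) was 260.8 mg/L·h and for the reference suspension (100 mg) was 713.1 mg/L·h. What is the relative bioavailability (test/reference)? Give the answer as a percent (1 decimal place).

F_rel = (AUC_test/D_test) / (AUC_ref/D_ref)
      = (260.8/100) / (713.1/100)
      = 2.608 / 7.131 = 0.3657 = 36.57%

F_rel = 36.6%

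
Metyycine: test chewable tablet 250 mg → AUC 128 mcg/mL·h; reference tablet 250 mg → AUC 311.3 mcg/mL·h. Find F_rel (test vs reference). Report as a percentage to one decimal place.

F_rel = (AUC_test/D_test) / (AUC_ref/D_ref)
      = (128/250) / (311.3/250)
      = 0.512 / 1.2452 = 0.4112 = 41.12%

F_rel = 41.1%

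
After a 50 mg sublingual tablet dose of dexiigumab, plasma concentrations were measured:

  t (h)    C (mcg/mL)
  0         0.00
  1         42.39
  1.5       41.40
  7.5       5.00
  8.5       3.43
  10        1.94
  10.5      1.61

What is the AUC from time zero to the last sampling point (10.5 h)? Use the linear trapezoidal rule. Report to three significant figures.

AUC = 190 mcg/mL·h

Trapezoidal AUC_0→10.5:
  [0→1]: (0.00+42.39)/2 × 1 = 21.195
  [1→1.5]: (42.39+41.40)/2 × 0.5 = 20.9475
  [1.5→7.5]: (41.40+5.00)/2 × 6 = 139.2
  [7.5→8.5]: (5.00+3.43)/2 × 1 = 4.215
  [8.5→10]: (3.43+1.94)/2 × 1.5 = 4.0275
  [10→10.5]: (1.94+1.61)/2 × 0.5 = 0.8875
  Sum = 190.4725 mcg/mL·h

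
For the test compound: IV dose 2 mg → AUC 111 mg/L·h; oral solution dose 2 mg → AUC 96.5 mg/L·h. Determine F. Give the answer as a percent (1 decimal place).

F = 86.9%

F = (AUC_ev / D_ev) / (AUC_iv / D_iv)
  = (96.5/2) / (111/2)
  = 48.25 / 55.5 = 0.8694
  = 86.94%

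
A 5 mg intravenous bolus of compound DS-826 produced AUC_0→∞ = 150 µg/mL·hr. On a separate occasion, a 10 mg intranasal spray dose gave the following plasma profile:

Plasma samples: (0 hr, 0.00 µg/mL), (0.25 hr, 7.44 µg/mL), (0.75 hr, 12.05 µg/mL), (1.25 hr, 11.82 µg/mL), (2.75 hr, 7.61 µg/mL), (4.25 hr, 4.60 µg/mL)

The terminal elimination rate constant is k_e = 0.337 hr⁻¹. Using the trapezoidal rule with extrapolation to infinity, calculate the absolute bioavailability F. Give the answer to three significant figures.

Trapezoidal AUC_0→4.25 (intranasal spray):
  [0→0.25]: (0.00+7.44)/2 × 0.25 = 0.93
  [0.25→0.75]: (7.44+12.05)/2 × 0.5 = 4.8725
  [0.75→1.25]: (12.05+11.82)/2 × 0.5 = 5.9675
  [1.25→2.75]: (11.82+7.61)/2 × 1.5 = 14.5725
  [2.75→4.25]: (7.61+4.60)/2 × 1.5 = 9.1575
  Sum = 35.5 µg/mL·hr
Tail: C_last/k_e = 4.60/0.337 = 13.650
AUC_0→∞ (intranasal spray) = 35.5 + 13.650 = 49.15 µg/mL·hr
F = (AUC_ev/D_ev)/(AUC_iv/D_iv) = (49.15/10)/(150/5) = 4.915/30 = 0.1638

F = 0.164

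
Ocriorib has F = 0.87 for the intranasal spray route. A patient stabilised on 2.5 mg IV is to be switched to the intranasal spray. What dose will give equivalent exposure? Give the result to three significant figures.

D_intranasal = 2.87 mg

For equal systemic exposure: F × D_ev = D_iv
D_ev = D_iv / F = 2.5 / 0.87 = 2.87356 mg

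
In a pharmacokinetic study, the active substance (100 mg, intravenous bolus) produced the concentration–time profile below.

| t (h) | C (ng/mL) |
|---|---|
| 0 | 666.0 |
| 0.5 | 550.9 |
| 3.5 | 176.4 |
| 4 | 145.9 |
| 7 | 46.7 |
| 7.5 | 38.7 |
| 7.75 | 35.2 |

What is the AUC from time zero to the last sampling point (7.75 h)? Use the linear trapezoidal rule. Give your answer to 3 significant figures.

AUC = 1800 ng/mL·h

Trapezoidal AUC_0→7.75:
  [0→0.5]: (666.0+550.9)/2 × 0.5 = 304.225
  [0.5→3.5]: (550.9+176.4)/2 × 3 = 1090.95
  [3.5→4]: (176.4+145.9)/2 × 0.5 = 80.575
  [4→7]: (145.9+46.7)/2 × 3 = 288.9
  [7→7.5]: (46.7+38.7)/2 × 0.5 = 21.35
  [7.5→7.75]: (38.7+35.2)/2 × 0.25 = 9.2375
  Sum = 1795.2375 ng/mL·h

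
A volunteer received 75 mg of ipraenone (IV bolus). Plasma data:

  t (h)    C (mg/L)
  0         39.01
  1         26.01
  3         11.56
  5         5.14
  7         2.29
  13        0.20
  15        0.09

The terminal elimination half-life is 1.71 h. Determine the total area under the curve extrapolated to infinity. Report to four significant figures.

Trapezoidal AUC_0→15:
  [0→1]: (39.01+26.01)/2 × 1 = 32.51
  [1→3]: (26.01+11.56)/2 × 2 = 37.57
  [3→5]: (11.56+5.14)/2 × 2 = 16.7
  [5→7]: (5.14+2.29)/2 × 2 = 7.43
  [7→13]: (2.29+0.20)/2 × 6 = 7.47
  [13→15]: (0.20+0.09)/2 × 2 = 0.29
  Sum = 101.97 mg/L·h
k_e = ln2 / t½ = 0.693147 / 1.71 = 0.4053 h^-1
Extrapolated tail: C_last / k_e = 0.09 / 0.4053 = 0.222
AUC_0→∞ = 101.97 + 0.222 = 102.192 mg/L·h

AUC = 102.2 mg/L·h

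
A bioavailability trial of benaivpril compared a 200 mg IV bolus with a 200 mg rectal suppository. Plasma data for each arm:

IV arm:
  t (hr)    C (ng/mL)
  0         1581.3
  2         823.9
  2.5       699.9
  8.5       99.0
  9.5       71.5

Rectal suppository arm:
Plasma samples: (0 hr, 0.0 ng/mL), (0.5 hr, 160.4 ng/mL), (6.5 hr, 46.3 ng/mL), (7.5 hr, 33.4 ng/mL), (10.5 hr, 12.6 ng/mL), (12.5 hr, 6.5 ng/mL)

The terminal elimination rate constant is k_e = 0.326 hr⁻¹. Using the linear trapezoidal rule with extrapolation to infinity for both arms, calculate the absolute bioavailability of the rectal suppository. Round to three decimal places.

F = 0.147

Trapezoidal AUC_0→9.5 (IV):
  [0→2]: (1581.3+823.9)/2 × 2 = 2405.2
  [2→2.5]: (823.9+699.9)/2 × 0.5 = 380.95
  [2.5→8.5]: (699.9+99.0)/2 × 6 = 2396.7
  [8.5→9.5]: (99.0+71.5)/2 × 1 = 85.25
  Sum = 5268.1 ng/mL·hr
IV tail: 71.5/0.326 = 219.325; AUC_iv,0→∞ = 5268.1 + 219.325 = 5487.425 ng/mL·hr
Trapezoidal AUC_0→12.5 (rectal suppository):
  [0→0.5]: (0.0+160.4)/2 × 0.5 = 40.1
  [0.5→6.5]: (160.4+46.3)/2 × 6 = 620.1
  [6.5→7.5]: (46.3+33.4)/2 × 1 = 39.85
  [7.5→10.5]: (33.4+12.6)/2 × 3 = 69.0
  [10.5→12.5]: (12.6+6.5)/2 × 2 = 19.1
  Sum = 788.15 ng/mL·hr
rectal suppository tail: 6.5/0.326 = 19.939; AUC_ev,0→∞ = 788.15 + 19.939 = 808.089 ng/mL·hr
F = (AUC_ev/D_ev)/(AUC_iv/D_iv) = (808.089/200)/(5487.425/200) = 4.040445/27.437125 = 0.1473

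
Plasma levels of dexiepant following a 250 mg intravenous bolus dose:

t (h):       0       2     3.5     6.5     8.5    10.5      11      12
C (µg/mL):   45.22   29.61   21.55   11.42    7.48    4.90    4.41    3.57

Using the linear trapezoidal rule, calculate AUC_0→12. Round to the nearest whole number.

Trapezoidal AUC_0→12:
  [0→2]: (45.22+29.61)/2 × 2 = 74.83
  [2→3.5]: (29.61+21.55)/2 × 1.5 = 38.37
  [3.5→6.5]: (21.55+11.42)/2 × 3 = 49.455
  [6.5→8.5]: (11.42+7.48)/2 × 2 = 18.9
  [8.5→10.5]: (7.48+4.90)/2 × 2 = 12.38
  [10.5→11]: (4.90+4.41)/2 × 0.5 = 2.3275
  [11→12]: (4.41+3.57)/2 × 1 = 3.99
  Sum = 200.2525 µg/mL·h

AUC = 200 µg/mL·h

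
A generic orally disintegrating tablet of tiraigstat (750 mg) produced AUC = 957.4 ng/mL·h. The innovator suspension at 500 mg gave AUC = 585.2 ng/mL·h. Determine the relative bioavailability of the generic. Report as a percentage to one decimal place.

F_rel = (AUC_test/D_test) / (AUC_ref/D_ref)
      = (957.4/750) / (585.2/500)
      = 1.27653 / 1.1704 = 1.0907 = 109.07%

F_rel = 109.1%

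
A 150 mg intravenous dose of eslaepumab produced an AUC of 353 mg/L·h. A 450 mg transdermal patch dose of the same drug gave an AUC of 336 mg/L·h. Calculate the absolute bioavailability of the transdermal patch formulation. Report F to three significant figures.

F = (AUC_ev / D_ev) / (AUC_iv / D_iv)
  = (336/450) / (353/150)
  = 0.746667 / 2.35333 = 0.3173

F = 0.317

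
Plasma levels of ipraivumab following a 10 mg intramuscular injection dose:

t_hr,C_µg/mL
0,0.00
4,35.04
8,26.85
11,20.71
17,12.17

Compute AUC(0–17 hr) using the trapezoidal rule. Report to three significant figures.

AUC = 364 µg/mL·hr

Trapezoidal AUC_0→17:
  [0→4]: (0.00+35.04)/2 × 4 = 70.08
  [4→8]: (35.04+26.85)/2 × 4 = 123.78
  [8→11]: (26.85+20.71)/2 × 3 = 71.34
  [11→17]: (20.71+12.17)/2 × 6 = 98.64
  Sum = 363.84 µg/mL·hr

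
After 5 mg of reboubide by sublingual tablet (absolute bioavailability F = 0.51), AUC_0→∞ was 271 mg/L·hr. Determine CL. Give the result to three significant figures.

CL = F × Dose / AUC_0→∞
   = 0.51 × 5 / 271 = 0.00940959 L/hr

CL = 0.00941 L/hr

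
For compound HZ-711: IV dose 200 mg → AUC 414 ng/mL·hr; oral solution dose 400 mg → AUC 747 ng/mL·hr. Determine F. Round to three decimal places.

F = (AUC_ev / D_ev) / (AUC_iv / D_iv)
  = (747/400) / (414/200)
  = 1.8675 / 2.07 = 0.9022

F = 0.902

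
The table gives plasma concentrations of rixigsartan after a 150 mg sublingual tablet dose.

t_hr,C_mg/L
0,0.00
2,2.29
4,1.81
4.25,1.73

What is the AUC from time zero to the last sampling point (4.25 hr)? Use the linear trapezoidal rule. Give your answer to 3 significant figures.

AUC = 6.83 mg/L·hr

Trapezoidal AUC_0→4.25:
  [0→2]: (0.00+2.29)/2 × 2 = 2.29
  [2→4]: (2.29+1.81)/2 × 2 = 4.1
  [4→4.25]: (1.81+1.73)/2 × 0.25 = 0.4425
  Sum = 6.8325 mg/L·hr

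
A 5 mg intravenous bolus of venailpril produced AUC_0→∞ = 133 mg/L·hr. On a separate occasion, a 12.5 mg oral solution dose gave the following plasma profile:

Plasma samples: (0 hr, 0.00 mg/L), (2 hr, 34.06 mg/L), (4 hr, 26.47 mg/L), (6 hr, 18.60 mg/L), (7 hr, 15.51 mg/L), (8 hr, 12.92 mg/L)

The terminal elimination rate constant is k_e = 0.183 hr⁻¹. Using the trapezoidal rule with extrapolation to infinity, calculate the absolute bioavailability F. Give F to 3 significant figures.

Trapezoidal AUC_0→8 (oral solution):
  [0→2]: (0.00+34.06)/2 × 2 = 34.06
  [2→4]: (34.06+26.47)/2 × 2 = 60.53
  [4→6]: (26.47+18.60)/2 × 2 = 45.07
  [6→7]: (18.60+15.51)/2 × 1 = 17.055
  [7→8]: (15.51+12.92)/2 × 1 = 14.215
  Sum = 170.93 mg/L·hr
Tail: C_last/k_e = 12.92/0.183 = 70.601
AUC_0→∞ (oral solution) = 170.93 + 70.601 = 241.531 mg/L·hr
F = (AUC_ev/D_ev)/(AUC_iv/D_iv) = (241.531/12.5)/(133/5) = 19.32248/26.6 = 0.7264

F = 0.726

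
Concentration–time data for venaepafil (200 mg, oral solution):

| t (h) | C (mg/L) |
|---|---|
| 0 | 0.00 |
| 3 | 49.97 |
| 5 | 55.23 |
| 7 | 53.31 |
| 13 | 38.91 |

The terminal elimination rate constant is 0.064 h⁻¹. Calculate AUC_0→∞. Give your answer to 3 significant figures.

Trapezoidal AUC_0→13:
  [0→3]: (0.00+49.97)/2 × 3 = 74.955
  [3→5]: (49.97+55.23)/2 × 2 = 105.2
  [5→7]: (55.23+53.31)/2 × 2 = 108.54
  [7→13]: (53.31+38.91)/2 × 6 = 276.66
  Sum = 565.355 mg/L·h
Extrapolated tail: C_last / k_e = 38.91 / 0.064 = 607.969
AUC_0→∞ = 565.355 + 607.969 = 1173.324 mg/L·h

AUC = 1170 mg/L·h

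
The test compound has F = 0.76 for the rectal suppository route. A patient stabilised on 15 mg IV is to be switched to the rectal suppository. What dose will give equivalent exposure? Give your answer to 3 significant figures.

For equal systemic exposure: F × D_ev = D_iv
D_ev = D_iv / F = 15 / 0.76 = 19.7368 mg

D_rectal = 19.7 mg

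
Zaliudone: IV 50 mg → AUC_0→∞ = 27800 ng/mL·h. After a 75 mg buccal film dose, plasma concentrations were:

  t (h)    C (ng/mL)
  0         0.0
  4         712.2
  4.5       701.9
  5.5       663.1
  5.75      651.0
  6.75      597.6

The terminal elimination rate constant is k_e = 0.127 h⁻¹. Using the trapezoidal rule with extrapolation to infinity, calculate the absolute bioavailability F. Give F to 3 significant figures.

Trapezoidal AUC_0→6.75 (buccal film):
  [0→4]: (0.0+712.2)/2 × 4 = 1424.4
  [4→4.5]: (712.2+701.9)/2 × 0.5 = 353.525
  [4.5→5.5]: (701.9+663.1)/2 × 1 = 682.5
  [5.5→5.75]: (663.1+651.0)/2 × 0.25 = 164.2625
  [5.75→6.75]: (651.0+597.6)/2 × 1 = 624.3
  Sum = 3248.9875 ng/mL·h
Tail: C_last/k_e = 597.6/0.127 = 4705.512
AUC_0→∞ (buccal film) = 3248.9875 + 4705.512 = 7954.4995 ng/mL·h
F = (AUC_ev/D_ev)/(AUC_iv/D_iv) = (7954.4995/75)/(27800/50) = 106.06/556 = 0.1908

F = 0.191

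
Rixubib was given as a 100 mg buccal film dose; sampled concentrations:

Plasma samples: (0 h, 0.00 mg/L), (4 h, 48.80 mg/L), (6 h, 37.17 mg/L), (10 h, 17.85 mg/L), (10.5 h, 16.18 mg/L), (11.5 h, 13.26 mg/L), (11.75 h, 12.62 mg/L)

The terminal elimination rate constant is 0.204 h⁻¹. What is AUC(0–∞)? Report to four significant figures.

Trapezoidal AUC_0→11.75:
  [0→4]: (0.00+48.80)/2 × 4 = 97.6
  [4→6]: (48.80+37.17)/2 × 2 = 85.97
  [6→10]: (37.17+17.85)/2 × 4 = 110.04
  [10→10.5]: (17.85+16.18)/2 × 0.5 = 8.5075
  [10.5→11.5]: (16.18+13.26)/2 × 1 = 14.72
  [11.5→11.75]: (13.26+12.62)/2 × 0.25 = 3.235
  Sum = 320.0725 mg/L·h
Extrapolated tail: C_last / k_e = 12.62 / 0.204 = 61.863
AUC_0→∞ = 320.0725 + 61.863 = 381.9355 mg/L·h

AUC = 381.9 mg/L·h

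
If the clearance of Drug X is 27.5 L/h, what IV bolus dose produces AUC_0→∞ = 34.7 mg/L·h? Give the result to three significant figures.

Dose = 954 mg

Dose_iv = CL × AUC_0→∞
     = 27.5 × 34.7 = 954.25 mg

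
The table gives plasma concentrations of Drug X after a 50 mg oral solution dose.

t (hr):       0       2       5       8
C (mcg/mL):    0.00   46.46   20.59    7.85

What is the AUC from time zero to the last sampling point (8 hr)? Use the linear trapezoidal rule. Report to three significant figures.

AUC = 190 mcg/mL·hr

Trapezoidal AUC_0→8:
  [0→2]: (0.00+46.46)/2 × 2 = 46.46
  [2→5]: (46.46+20.59)/2 × 3 = 100.575
  [5→8]: (20.59+7.85)/2 × 3 = 42.66
  Sum = 189.695 mcg/mL·hr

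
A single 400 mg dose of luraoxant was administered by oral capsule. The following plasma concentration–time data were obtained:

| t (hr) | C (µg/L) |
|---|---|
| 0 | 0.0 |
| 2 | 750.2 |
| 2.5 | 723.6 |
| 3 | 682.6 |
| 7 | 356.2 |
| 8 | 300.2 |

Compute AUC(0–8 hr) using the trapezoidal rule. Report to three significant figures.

Trapezoidal AUC_0→8:
  [0→2]: (0.0+750.2)/2 × 2 = 750.2
  [2→2.5]: (750.2+723.6)/2 × 0.5 = 368.45
  [2.5→3]: (723.6+682.6)/2 × 0.5 = 351.55
  [3→7]: (682.6+356.2)/2 × 4 = 2077.6
  [7→8]: (356.2+300.2)/2 × 1 = 328.2
  Sum = 3876.0 µg/L·hr

AUC = 3880 µg/L·hr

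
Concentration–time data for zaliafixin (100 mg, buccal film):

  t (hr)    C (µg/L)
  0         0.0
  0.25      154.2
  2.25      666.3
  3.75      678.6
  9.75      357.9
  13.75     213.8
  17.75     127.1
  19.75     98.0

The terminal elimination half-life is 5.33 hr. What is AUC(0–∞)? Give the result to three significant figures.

Trapezoidal AUC_0→19.75:
  [0→0.25]: (0.0+154.2)/2 × 0.25 = 19.275
  [0.25→2.25]: (154.2+666.3)/2 × 2 = 820.5
  [2.25→3.75]: (666.3+678.6)/2 × 1.5 = 1008.675
  [3.75→9.75]: (678.6+357.9)/2 × 6 = 3109.5
  [9.75→13.75]: (357.9+213.8)/2 × 4 = 1143.4
  [13.75→17.75]: (213.8+127.1)/2 × 4 = 681.8
  [17.75→19.75]: (127.1+98.0)/2 × 2 = 225.1
  Sum = 7008.25 µg/L·hr
k_e = ln2 / t½ = 0.693147 / 5.33 = 0.1300 hr^-1
Extrapolated tail: C_last / k_e = 98.0 / 0.13 = 753.846
AUC_0→∞ = 7008.25 + 753.846 = 7762.096 µg/L·hr

AUC = 7760 µg/L·hr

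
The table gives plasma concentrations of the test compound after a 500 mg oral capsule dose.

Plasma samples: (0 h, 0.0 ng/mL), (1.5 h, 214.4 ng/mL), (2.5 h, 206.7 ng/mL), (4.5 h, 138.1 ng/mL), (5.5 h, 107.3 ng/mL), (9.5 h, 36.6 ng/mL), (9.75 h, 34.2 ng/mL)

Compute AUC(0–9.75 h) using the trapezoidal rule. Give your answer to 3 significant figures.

Trapezoidal AUC_0→9.75:
  [0→1.5]: (0.0+214.4)/2 × 1.5 = 160.8
  [1.5→2.5]: (214.4+206.7)/2 × 1 = 210.55
  [2.5→4.5]: (206.7+138.1)/2 × 2 = 344.8
  [4.5→5.5]: (138.1+107.3)/2 × 1 = 122.7
  [5.5→9.5]: (107.3+36.6)/2 × 4 = 287.8
  [9.5→9.75]: (36.6+34.2)/2 × 0.25 = 8.85
  Sum = 1135.5 ng/mL·h

AUC = 1140 ng/mL·h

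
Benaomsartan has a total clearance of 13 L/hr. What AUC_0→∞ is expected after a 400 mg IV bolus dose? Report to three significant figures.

AUC = 30.8 mg/L·hr

AUC_0→∞ = Dose_iv / CL
        = 400 / 13 = 30.7692 mg/L·hr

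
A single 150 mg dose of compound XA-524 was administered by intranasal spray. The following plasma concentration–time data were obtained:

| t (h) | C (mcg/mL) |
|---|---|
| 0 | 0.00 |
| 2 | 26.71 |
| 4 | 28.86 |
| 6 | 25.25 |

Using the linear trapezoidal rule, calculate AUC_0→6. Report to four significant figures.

Trapezoidal AUC_0→6:
  [0→2]: (0.00+26.71)/2 × 2 = 26.71
  [2→4]: (26.71+28.86)/2 × 2 = 55.57
  [4→6]: (28.86+25.25)/2 × 2 = 54.11
  Sum = 136.39 mcg/mL·h

AUC = 136.4 mcg/mL·h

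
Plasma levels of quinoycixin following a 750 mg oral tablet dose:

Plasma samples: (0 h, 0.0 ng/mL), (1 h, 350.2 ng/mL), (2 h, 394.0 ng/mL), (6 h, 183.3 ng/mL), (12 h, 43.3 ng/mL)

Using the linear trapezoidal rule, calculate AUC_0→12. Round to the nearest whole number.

AUC = 2382 ng/mL·h

Trapezoidal AUC_0→12:
  [0→1]: (0.0+350.2)/2 × 1 = 175.1
  [1→2]: (350.2+394.0)/2 × 1 = 372.1
  [2→6]: (394.0+183.3)/2 × 4 = 1154.6
  [6→12]: (183.3+43.3)/2 × 6 = 679.8
  Sum = 2381.6 ng/mL·h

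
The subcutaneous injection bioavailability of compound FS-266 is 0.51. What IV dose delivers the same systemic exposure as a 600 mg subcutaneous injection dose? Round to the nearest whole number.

Systemic exposure from an extravascular dose = F × D_ev, so the equivalent IV dose is F × D_ev.
D_iv = F × D_ev = 0.51 × 600 = 306 mg

D_iv = 306 mg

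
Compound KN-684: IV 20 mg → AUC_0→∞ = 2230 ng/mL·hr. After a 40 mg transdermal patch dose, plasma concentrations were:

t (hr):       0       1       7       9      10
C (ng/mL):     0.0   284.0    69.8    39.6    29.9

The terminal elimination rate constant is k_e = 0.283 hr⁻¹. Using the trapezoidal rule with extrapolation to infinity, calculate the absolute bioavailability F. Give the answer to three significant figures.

F = 0.326

Trapezoidal AUC_0→10 (transdermal patch):
  [0→1]: (0.0+284.0)/2 × 1 = 142.0
  [1→7]: (284.0+69.8)/2 × 6 = 1061.4
  [7→9]: (69.8+39.6)/2 × 2 = 109.4
  [9→10]: (39.6+29.9)/2 × 1 = 34.75
  Sum = 1347.55 ng/mL·hr
Tail: C_last/k_e = 29.9/0.283 = 105.654
AUC_0→∞ (transdermal patch) = 1347.55 + 105.654 = 1453.204 ng/mL·hr
F = (AUC_ev/D_ev)/(AUC_iv/D_iv) = (1453.204/40)/(2230/20) = 36.3301/111.5 = 0.3258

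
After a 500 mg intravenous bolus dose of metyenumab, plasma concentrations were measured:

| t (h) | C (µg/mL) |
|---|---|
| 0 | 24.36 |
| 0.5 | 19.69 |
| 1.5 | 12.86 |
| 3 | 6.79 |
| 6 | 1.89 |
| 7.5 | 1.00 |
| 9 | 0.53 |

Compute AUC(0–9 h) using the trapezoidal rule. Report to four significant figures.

Trapezoidal AUC_0→9:
  [0→0.5]: (24.36+19.69)/2 × 0.5 = 11.0125
  [0.5→1.5]: (19.69+12.86)/2 × 1 = 16.275
  [1.5→3]: (12.86+6.79)/2 × 1.5 = 14.7375
  [3→6]: (6.79+1.89)/2 × 3 = 13.02
  [6→7.5]: (1.89+1.00)/2 × 1.5 = 2.1675
  [7.5→9]: (1.00+0.53)/2 × 1.5 = 1.1475
  Sum = 58.36 µg/mL·h

AUC = 58.36 µg/mL·h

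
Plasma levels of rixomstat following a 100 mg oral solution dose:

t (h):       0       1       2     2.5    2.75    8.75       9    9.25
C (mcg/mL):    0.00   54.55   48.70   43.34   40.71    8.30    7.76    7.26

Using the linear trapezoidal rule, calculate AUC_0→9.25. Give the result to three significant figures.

AUC = 263 mcg/mL·h

Trapezoidal AUC_0→9.25:
  [0→1]: (0.00+54.55)/2 × 1 = 27.275
  [1→2]: (54.55+48.70)/2 × 1 = 51.625
  [2→2.5]: (48.70+43.34)/2 × 0.5 = 23.01
  [2.5→2.75]: (43.34+40.71)/2 × 0.25 = 10.50625
  [2.75→8.75]: (40.71+8.30)/2 × 6 = 147.03
  [8.75→9]: (8.30+7.76)/2 × 0.25 = 2.0075
  [9→9.25]: (7.76+7.26)/2 × 0.25 = 1.8775
  Sum = 263.33125 mcg/mL·h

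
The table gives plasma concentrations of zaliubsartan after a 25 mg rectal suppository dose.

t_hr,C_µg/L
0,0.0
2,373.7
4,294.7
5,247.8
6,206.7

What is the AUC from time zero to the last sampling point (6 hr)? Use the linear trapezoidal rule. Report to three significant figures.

AUC = 1540 µg/L·hr

Trapezoidal AUC_0→6:
  [0→2]: (0.0+373.7)/2 × 2 = 373.7
  [2→4]: (373.7+294.7)/2 × 2 = 668.4
  [4→5]: (294.7+247.8)/2 × 1 = 271.25
  [5→6]: (247.8+206.7)/2 × 1 = 227.25
  Sum = 1540.6 µg/L·hr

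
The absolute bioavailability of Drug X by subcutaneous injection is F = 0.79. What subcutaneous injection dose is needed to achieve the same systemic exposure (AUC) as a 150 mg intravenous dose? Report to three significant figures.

For equal systemic exposure: F × D_ev = D_iv
D_ev = D_iv / F = 150 / 0.79 = 189.873 mg

D_subcutaneous = 190 mg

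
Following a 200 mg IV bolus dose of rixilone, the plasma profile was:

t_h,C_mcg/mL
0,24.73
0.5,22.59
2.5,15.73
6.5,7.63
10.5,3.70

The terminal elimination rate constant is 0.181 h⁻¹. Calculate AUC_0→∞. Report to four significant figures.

Trapezoidal AUC_0→10.5:
  [0→0.5]: (24.73+22.59)/2 × 0.5 = 11.83
  [0.5→2.5]: (22.59+15.73)/2 × 2 = 38.32
  [2.5→6.5]: (15.73+7.63)/2 × 4 = 46.72
  [6.5→10.5]: (7.63+3.70)/2 × 4 = 22.66
  Sum = 119.53 mcg/mL·h
Extrapolated tail: C_last / k_e = 3.70 / 0.181 = 20.442
AUC_0→∞ = 119.53 + 20.442 = 139.972 mcg/mL·h

AUC = 140.0 mcg/mL·h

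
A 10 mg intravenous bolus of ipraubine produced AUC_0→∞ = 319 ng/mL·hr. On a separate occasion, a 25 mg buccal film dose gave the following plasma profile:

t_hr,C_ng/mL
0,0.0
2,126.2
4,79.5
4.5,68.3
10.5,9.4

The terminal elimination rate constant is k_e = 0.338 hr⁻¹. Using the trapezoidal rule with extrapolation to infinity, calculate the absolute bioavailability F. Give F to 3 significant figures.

F = 0.790

Trapezoidal AUC_0→10.5 (buccal film):
  [0→2]: (0.0+126.2)/2 × 2 = 126.2
  [2→4]: (126.2+79.5)/2 × 2 = 205.7
  [4→4.5]: (79.5+68.3)/2 × 0.5 = 36.95
  [4.5→10.5]: (68.3+9.4)/2 × 6 = 233.1
  Sum = 601.95 ng/mL·hr
Tail: C_last/k_e = 9.4/0.338 = 27.811
AUC_0→∞ (buccal film) = 601.95 + 27.811 = 629.761 ng/mL·hr
F = (AUC_ev/D_ev)/(AUC_iv/D_iv) = (629.761/25)/(319/10) = 25.19044/31.9 = 0.7897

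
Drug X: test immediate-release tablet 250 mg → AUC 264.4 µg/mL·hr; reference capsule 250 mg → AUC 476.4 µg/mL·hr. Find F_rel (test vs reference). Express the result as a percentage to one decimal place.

F_rel = (AUC_test/D_test) / (AUC_ref/D_ref)
      = (264.4/250) / (476.4/250)
      = 1.0576 / 1.9056 = 0.5550 = 55.50%

F_rel = 55.5%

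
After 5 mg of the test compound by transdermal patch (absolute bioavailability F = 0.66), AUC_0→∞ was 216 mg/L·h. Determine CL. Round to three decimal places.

CL = 0.015 L/h

CL = F × Dose / AUC_0→∞
   = 0.66 × 5 / 216 = 0.0152778 L/h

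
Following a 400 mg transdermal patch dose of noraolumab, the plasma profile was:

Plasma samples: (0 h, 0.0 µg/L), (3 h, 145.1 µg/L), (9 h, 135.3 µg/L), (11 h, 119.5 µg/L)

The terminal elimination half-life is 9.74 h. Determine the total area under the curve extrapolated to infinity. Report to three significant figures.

Trapezoidal AUC_0→11:
  [0→3]: (0.0+145.1)/2 × 3 = 217.65
  [3→9]: (145.1+135.3)/2 × 6 = 841.2
  [9→11]: (135.3+119.5)/2 × 2 = 254.8
  Sum = 1313.65 µg/L·h
k_e = ln2 / t½ = 0.693147 / 9.74 = 0.0712 h^-1
Extrapolated tail: C_last / k_e = 119.5 / 0.0712 = 1678.371
AUC_0→∞ = 1313.65 + 1678.371 = 2992.021 µg/L·h

AUC = 2990 µg/L·h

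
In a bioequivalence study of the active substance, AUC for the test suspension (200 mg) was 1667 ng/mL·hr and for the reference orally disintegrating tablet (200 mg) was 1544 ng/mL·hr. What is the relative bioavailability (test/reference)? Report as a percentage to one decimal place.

F_rel = (AUC_test/D_test) / (AUC_ref/D_ref)
      = (1667/200) / (1544/200)
      = 8.335 / 7.72 = 1.0797 = 107.97%

F_rel = 108.0%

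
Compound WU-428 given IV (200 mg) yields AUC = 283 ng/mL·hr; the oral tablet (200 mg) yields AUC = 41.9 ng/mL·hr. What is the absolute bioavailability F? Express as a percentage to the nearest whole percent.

F = (AUC_ev / D_ev) / (AUC_iv / D_iv)
  = (41.9/200) / (283/200)
  = 0.2095 / 1.415 = 0.1481
  = 14.81%

F = 15%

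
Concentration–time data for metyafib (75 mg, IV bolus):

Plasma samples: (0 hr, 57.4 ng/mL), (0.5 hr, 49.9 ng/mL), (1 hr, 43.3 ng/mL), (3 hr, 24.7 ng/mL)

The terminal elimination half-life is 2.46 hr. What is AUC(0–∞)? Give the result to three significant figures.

Trapezoidal AUC_0→3:
  [0→0.5]: (57.4+49.9)/2 × 0.5 = 26.825
  [0.5→1]: (49.9+43.3)/2 × 0.5 = 23.3
  [1→3]: (43.3+24.7)/2 × 2 = 68.0
  Sum = 118.125 ng/mL·hr
k_e = ln2 / t½ = 0.693147 / 2.46 = 0.2818 hr^-1
Extrapolated tail: C_last / k_e = 24.7 / 0.2818 = 87.651
AUC_0→∞ = 118.125 + 87.651 = 205.776 ng/mL·hr

AUC = 206 ng/mL·hr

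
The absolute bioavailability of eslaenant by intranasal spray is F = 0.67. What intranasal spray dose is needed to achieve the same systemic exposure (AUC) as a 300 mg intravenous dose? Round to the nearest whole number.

For equal systemic exposure: F × D_ev = D_iv
D_ev = D_iv / F = 300 / 0.67 = 447.761 mg

D_intranasal = 448 mg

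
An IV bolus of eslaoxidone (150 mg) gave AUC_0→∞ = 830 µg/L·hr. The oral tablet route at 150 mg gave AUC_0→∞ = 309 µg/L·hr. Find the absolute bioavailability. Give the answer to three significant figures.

F = 0.372

F = (AUC_ev / D_ev) / (AUC_iv / D_iv)
  = (309/150) / (830/150)
  = 2.06 / 5.53333 = 0.3723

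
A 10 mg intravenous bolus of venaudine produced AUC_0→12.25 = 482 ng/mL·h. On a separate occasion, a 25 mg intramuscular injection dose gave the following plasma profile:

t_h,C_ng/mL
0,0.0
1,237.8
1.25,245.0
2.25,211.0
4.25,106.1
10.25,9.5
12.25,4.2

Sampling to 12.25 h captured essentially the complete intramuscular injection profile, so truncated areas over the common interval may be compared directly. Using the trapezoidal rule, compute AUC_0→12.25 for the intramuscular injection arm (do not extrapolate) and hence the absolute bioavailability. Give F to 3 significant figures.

Trapezoidal AUC_0→12.25 (intramuscular injection):
  [0→1]: (0.0+237.8)/2 × 1 = 118.9
  [1→1.25]: (237.8+245.0)/2 × 0.25 = 60.35
  [1.25→2.25]: (245.0+211.0)/2 × 1 = 228.0
  [2.25→4.25]: (211.0+106.1)/2 × 2 = 317.1
  [4.25→10.25]: (106.1+9.5)/2 × 6 = 346.8
  [10.25→12.25]: (9.5+4.2)/2 × 2 = 13.7
  Sum = 1084.85 ng/mL·h
F = (AUC_ev/D_ev)/(AUC_iv/D_iv) = (1084.85/25)/(482/10) = 43.394/48.2 = 0.9003

F = 0.900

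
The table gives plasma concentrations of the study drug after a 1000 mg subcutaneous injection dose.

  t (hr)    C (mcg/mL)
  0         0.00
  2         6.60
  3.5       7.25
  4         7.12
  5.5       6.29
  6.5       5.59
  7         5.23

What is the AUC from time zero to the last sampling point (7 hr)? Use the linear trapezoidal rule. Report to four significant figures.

AUC = 39.28 mcg/mL·hr

Trapezoidal AUC_0→7:
  [0→2]: (0.00+6.60)/2 × 2 = 6.6
  [2→3.5]: (6.60+7.25)/2 × 1.5 = 10.3875
  [3.5→4]: (7.25+7.12)/2 × 0.5 = 3.5925
  [4→5.5]: (7.12+6.29)/2 × 1.5 = 10.0575
  [5.5→6.5]: (6.29+5.59)/2 × 1 = 5.94
  [6.5→7]: (5.59+5.23)/2 × 0.5 = 2.705
  Sum = 39.2825 mcg/mL·hr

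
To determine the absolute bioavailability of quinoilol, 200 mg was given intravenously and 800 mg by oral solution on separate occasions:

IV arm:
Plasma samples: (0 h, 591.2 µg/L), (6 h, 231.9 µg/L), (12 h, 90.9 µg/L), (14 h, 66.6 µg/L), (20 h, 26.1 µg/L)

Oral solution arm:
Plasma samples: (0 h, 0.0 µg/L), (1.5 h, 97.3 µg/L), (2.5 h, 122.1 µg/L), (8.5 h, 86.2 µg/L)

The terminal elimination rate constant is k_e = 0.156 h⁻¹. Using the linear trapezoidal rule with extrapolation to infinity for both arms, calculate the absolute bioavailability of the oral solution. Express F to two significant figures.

F = 0.084

Trapezoidal AUC_0→20 (IV):
  [0→6]: (591.2+231.9)/2 × 6 = 2469.3
  [6→12]: (231.9+90.9)/2 × 6 = 968.4
  [12→14]: (90.9+66.6)/2 × 2 = 157.5
  [14→20]: (66.6+26.1)/2 × 6 = 278.1
  Sum = 3873.3 µg/L·h
IV tail: 26.1/0.156 = 167.308; AUC_iv,0→∞ = 3873.3 + 167.308 = 4040.608 µg/L·h
Trapezoidal AUC_0→8.5 (oral solution):
  [0→1.5]: (0.0+97.3)/2 × 1.5 = 72.975
  [1.5→2.5]: (97.3+122.1)/2 × 1 = 109.7
  [2.5→8.5]: (122.1+86.2)/2 × 6 = 624.9
  Sum = 807.575 µg/L·h
oral solution tail: 86.2/0.156 = 552.564; AUC_ev,0→∞ = 807.575 + 552.564 = 1360.139 µg/L·h
F = (AUC_ev/D_ev)/(AUC_iv/D_iv) = (1360.139/800)/(4040.608/200) = 1.70017/20.20304 = 0.0842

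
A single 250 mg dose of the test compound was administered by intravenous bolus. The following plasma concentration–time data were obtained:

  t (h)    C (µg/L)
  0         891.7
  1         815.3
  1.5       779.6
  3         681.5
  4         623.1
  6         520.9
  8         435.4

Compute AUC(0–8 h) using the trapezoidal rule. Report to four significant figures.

Trapezoidal AUC_0→8:
  [0→1]: (891.7+815.3)/2 × 1 = 853.5
  [1→1.5]: (815.3+779.6)/2 × 0.5 = 398.725
  [1.5→3]: (779.6+681.5)/2 × 1.5 = 1095.825
  [3→4]: (681.5+623.1)/2 × 1 = 652.3
  [4→6]: (623.1+520.9)/2 × 2 = 1144.0
  [6→8]: (520.9+435.4)/2 × 2 = 956.3
  Sum = 5100.65 µg/L·h

AUC = 5101 µg/L·h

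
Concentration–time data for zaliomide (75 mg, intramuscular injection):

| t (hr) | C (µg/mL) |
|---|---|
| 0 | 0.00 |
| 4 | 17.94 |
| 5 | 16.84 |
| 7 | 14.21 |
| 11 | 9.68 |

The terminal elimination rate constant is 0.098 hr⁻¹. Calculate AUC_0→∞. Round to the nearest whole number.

AUC = 231 µg/mL·hr

Trapezoidal AUC_0→11:
  [0→4]: (0.00+17.94)/2 × 4 = 35.88
  [4→5]: (17.94+16.84)/2 × 1 = 17.39
  [5→7]: (16.84+14.21)/2 × 2 = 31.05
  [7→11]: (14.21+9.68)/2 × 4 = 47.78
  Sum = 132.1 µg/mL·hr
Extrapolated tail: C_last / k_e = 9.68 / 0.098 = 98.776
AUC_0→∞ = 132.1 + 98.776 = 230.876 µg/mL·hr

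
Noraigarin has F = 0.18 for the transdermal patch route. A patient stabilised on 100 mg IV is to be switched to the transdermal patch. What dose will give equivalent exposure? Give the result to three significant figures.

For equal systemic exposure: F × D_ev = D_iv
D_ev = D_iv / F = 100 / 0.18 = 555.556 mg

D_transdermal = 556 mg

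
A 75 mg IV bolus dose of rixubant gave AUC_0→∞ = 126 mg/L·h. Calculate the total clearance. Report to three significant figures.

CL = 0.595 L/h

CL = Dose_iv / AUC_0→∞
   = 75 / 126 = 0.595238 L/h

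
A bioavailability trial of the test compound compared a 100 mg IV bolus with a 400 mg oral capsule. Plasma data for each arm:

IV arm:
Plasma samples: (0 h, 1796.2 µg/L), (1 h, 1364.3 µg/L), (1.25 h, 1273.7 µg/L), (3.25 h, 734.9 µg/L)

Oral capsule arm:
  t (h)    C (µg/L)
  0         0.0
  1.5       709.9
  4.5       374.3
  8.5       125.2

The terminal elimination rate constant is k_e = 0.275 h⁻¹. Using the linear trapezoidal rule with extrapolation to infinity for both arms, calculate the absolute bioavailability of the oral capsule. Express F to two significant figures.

F = 0.14

Trapezoidal AUC_0→3.25 (IV):
  [0→1]: (1796.2+1364.3)/2 × 1 = 1580.25
  [1→1.25]: (1364.3+1273.7)/2 × 0.25 = 329.75
  [1.25→3.25]: (1273.7+734.9)/2 × 2 = 2008.6
  Sum = 3918.6 µg/L·h
IV tail: 734.9/0.275 = 2672.364; AUC_iv,0→∞ = 3918.6 + 2672.364 = 6590.964 µg/L·h
Trapezoidal AUC_0→8.5 (oral capsule):
  [0→1.5]: (0.0+709.9)/2 × 1.5 = 532.425
  [1.5→4.5]: (709.9+374.3)/2 × 3 = 1626.3
  [4.5→8.5]: (374.3+125.2)/2 × 4 = 999.0
  Sum = 3157.725 µg/L·h
oral capsule tail: 125.2/0.275 = 455.273; AUC_ev,0→∞ = 3157.725 + 455.273 = 3612.998 µg/L·h
F = (AUC_ev/D_ev)/(AUC_iv/D_iv) = (3612.998/400)/(6590.964/100) = 9.032495/65.90964 = 0.1370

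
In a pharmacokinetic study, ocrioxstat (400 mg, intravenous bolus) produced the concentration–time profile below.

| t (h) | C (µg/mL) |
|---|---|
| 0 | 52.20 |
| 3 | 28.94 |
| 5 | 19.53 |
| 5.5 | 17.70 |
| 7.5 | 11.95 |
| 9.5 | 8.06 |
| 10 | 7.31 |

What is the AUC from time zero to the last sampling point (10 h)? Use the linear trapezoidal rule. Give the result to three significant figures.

AUC = 233 µg/mL·h

Trapezoidal AUC_0→10:
  [0→3]: (52.20+28.94)/2 × 3 = 121.71
  [3→5]: (28.94+19.53)/2 × 2 = 48.47
  [5→5.5]: (19.53+17.70)/2 × 0.5 = 9.3075
  [5.5→7.5]: (17.70+11.95)/2 × 2 = 29.65
  [7.5→9.5]: (11.95+8.06)/2 × 2 = 20.01
  [9.5→10]: (8.06+7.31)/2 × 0.5 = 3.8425
  Sum = 232.99 µg/mL·h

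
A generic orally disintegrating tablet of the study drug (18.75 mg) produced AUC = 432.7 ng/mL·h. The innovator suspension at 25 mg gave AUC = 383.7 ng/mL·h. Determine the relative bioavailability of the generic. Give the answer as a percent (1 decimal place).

F_rel = 150.4%

F_rel = (AUC_test/D_test) / (AUC_ref/D_ref)
      = (432.7/18.75) / (383.7/25)
      = 23.0773 / 15.348 = 1.5036 = 150.36%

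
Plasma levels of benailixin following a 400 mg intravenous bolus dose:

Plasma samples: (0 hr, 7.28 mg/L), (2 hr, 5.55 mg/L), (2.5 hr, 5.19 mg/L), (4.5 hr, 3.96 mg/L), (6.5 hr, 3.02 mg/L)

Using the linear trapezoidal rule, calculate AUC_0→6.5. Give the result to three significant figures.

Trapezoidal AUC_0→6.5:
  [0→2]: (7.28+5.55)/2 × 2 = 12.83
  [2→2.5]: (5.55+5.19)/2 × 0.5 = 2.685
  [2.5→4.5]: (5.19+3.96)/2 × 2 = 9.15
  [4.5→6.5]: (3.96+3.02)/2 × 2 = 6.98
  Sum = 31.645 mg/L·hr

AUC = 31.6 mg/L·hr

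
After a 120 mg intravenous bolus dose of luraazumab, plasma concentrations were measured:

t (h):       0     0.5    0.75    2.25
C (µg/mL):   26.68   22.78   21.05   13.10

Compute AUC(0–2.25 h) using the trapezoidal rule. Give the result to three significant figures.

Trapezoidal AUC_0→2.25:
  [0→0.5]: (26.68+22.78)/2 × 0.5 = 12.365
  [0.5→0.75]: (22.78+21.05)/2 × 0.25 = 5.47875
  [0.75→2.25]: (21.05+13.10)/2 × 1.5 = 25.6125
  Sum = 43.45625 µg/mL·h

AUC = 43.5 µg/mL·h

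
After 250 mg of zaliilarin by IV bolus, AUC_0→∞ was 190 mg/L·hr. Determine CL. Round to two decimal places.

CL = 1.32 L/hr

CL = Dose_iv / AUC_0→∞
   = 250 / 190 = 1.31579 L/hr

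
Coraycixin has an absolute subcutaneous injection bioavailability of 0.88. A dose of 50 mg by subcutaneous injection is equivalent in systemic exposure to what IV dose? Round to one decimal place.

Systemic exposure from an extravascular dose = F × D_ev, so the equivalent IV dose is F × D_ev.
D_iv = F × D_ev = 0.88 × 50 = 44 mg

D_iv = 44.0 mg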